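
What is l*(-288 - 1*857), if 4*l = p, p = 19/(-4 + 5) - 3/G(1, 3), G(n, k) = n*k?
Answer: -10305/2 ≈ -5152.5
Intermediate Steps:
G(n, k) = k*n
p = 18 (p = 19/(-4 + 5) - 3/(3*1) = 19/1 - 3/3 = 19*1 - 3*1/3 = 19 - 1 = 18)
l = 9/2 (l = (1/4)*18 = 9/2 ≈ 4.5000)
l*(-288 - 1*857) = 9*(-288 - 1*857)/2 = 9*(-288 - 857)/2 = (9/2)*(-1145) = -10305/2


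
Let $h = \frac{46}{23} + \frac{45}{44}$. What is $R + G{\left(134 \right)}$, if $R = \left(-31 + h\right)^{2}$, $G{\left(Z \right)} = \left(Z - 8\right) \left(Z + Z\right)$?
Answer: $\frac{66890209}{1936} \approx 34551.0$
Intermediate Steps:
$h = \frac{133}{44}$ ($h = 46 \cdot \frac{1}{23} + 45 \cdot \frac{1}{44} = 2 + \frac{45}{44} = \frac{133}{44} \approx 3.0227$)
$G{\left(Z \right)} = 2 Z \left(-8 + Z\right)$ ($G{\left(Z \right)} = \left(-8 + Z\right) 2 Z = 2 Z \left(-8 + Z\right)$)
$R = \frac{1515361}{1936}$ ($R = \left(-31 + \frac{133}{44}\right)^{2} = \left(- \frac{1231}{44}\right)^{2} = \frac{1515361}{1936} \approx 782.73$)
$R + G{\left(134 \right)} = \frac{1515361}{1936} + 2 \cdot 134 \left(-8 + 134\right) = \frac{1515361}{1936} + 2 \cdot 134 \cdot 126 = \frac{1515361}{1936} + 33768 = \frac{66890209}{1936}$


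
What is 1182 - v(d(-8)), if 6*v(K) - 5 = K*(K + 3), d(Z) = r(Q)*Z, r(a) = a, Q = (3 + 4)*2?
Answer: -1707/2 ≈ -853.50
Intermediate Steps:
Q = 14 (Q = 7*2 = 14)
d(Z) = 14*Z
v(K) = 5/6 + K*(3 + K)/6 (v(K) = 5/6 + (K*(K + 3))/6 = 5/6 + (K*(3 + K))/6 = 5/6 + K*(3 + K)/6)
1182 - v(d(-8)) = 1182 - (5/6 + (14*(-8))/2 + (14*(-8))**2/6) = 1182 - (5/6 + (1/2)*(-112) + (1/6)*(-112)**2) = 1182 - (5/6 - 56 + (1/6)*12544) = 1182 - (5/6 - 56 + 6272/3) = 1182 - 1*4071/2 = 1182 - 4071/2 = -1707/2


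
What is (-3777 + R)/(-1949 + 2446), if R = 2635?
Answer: -1142/497 ≈ -2.2978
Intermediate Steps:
(-3777 + R)/(-1949 + 2446) = (-3777 + 2635)/(-1949 + 2446) = -1142/497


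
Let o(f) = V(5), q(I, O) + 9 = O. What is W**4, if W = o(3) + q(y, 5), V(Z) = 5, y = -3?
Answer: 1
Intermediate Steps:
q(I, O) = -9 + O
o(f) = 5
W = 1 (W = 5 + (-9 + 5) = 5 - 4 = 1)
W**4 = 1**4 = 1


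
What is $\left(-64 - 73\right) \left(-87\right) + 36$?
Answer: $11955$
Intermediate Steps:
$\left(-64 - 73\right) \left(-87\right) + 36 = \left(-137\right) \left(-87\right) + 36 = 11919 + 36 = 11955$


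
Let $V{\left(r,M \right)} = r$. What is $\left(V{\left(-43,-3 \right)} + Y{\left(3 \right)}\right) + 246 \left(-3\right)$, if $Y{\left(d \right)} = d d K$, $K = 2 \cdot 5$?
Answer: $-691$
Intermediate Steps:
$K = 10$
$Y{\left(d \right)} = 10 d^{2}$ ($Y{\left(d \right)} = d d 10 = d^{2} \cdot 10 = 10 d^{2}$)
$\left(V{\left(-43,-3 \right)} + Y{\left(3 \right)}\right) + 246 \left(-3\right) = \left(-43 + 10 \cdot 3^{2}\right) + 246 \left(-3\right) = \left(-43 + 10 \cdot 9\right) - 738 = \left(-43 + 90\right) - 738 = 47 - 738 = -691$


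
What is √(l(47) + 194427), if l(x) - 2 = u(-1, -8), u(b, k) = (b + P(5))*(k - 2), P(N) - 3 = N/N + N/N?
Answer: √194389 ≈ 440.90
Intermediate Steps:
P(N) = 5 (P(N) = 3 + (N/N + N/N) = 3 + (1 + 1) = 3 + 2 = 5)
u(b, k) = (-2 + k)*(5 + b) (u(b, k) = (b + 5)*(k - 2) = (5 + b)*(-2 + k) = (-2 + k)*(5 + b))
l(x) = -38 (l(x) = 2 + (-10 - 2*(-1) + 5*(-8) - 1*(-8)) = 2 + (-10 + 2 - 40 + 8) = 2 - 40 = -38)
√(l(47) + 194427) = √(-38 + 194427) = √194389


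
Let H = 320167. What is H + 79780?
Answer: 399947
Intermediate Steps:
H + 79780 = 320167 + 79780 = 399947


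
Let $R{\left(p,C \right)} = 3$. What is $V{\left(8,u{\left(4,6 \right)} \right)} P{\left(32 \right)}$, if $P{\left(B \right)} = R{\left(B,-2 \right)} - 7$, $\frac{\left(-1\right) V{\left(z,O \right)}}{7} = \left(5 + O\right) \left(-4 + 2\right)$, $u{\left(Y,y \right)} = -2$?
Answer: $-168$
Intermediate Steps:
$V{\left(z,O \right)} = 70 + 14 O$ ($V{\left(z,O \right)} = - 7 \left(5 + O\right) \left(-4 + 2\right) = - 7 \left(5 + O\right) \left(-2\right) = - 7 \left(-10 - 2 O\right) = 70 + 14 O$)
$P{\left(B \right)} = -4$ ($P{\left(B \right)} = 3 - 7 = -4$)
$V{\left(8,u{\left(4,6 \right)} \right)} P{\left(32 \right)} = \left(70 + 14 \left(-2\right)\right) \left(-4\right) = \left(70 - 28\right) \left(-4\right) = 42 \left(-4\right) = -168$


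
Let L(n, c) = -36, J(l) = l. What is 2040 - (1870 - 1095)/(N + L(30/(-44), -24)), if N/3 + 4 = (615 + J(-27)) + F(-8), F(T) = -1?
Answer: 3493745/1713 ≈ 2039.5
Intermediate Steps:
N = 1749 (N = -12 + 3*((615 - 27) - 1) = -12 + 3*(588 - 1) = -12 + 3*587 = -12 + 1761 = 1749)
2040 - (1870 - 1095)/(N + L(30/(-44), -24)) = 2040 - (1870 - 1095)/(1749 - 36) = 2040 - 775/1713 = 3493745/1713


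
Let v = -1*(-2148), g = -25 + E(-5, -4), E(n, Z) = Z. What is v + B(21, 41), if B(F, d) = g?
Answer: 2119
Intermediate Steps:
g = -29 (g = -25 - 4 = -29)
v = 2148
B(F, d) = -29
v + B(21, 41) = 2148 - 29 = 2119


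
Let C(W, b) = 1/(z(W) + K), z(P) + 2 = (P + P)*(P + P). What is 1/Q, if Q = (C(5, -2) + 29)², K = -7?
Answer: 8281/6969600 ≈ 0.0011882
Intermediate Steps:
z(P) = -2 + 4*P² (z(P) = -2 + (P + P)*(P + P) = -2 + (2*P)*(2*P) = -2 + 4*P²)
C(W, b) = 1/(-9 + 4*W²) (C(W, b) = 1/((-2 + 4*W²) - 7) = 1/(-9 + 4*W²))
Q = 6969600/8281 (Q = (1/(-9 + 4*5²) + 29)² = (1/(-9 + 4*25) + 29)² = (1/(-9 + 100) + 29)² = (1/91 + 29)² = (2640/91)² = 6969600/8281 ≈ 841.64)
1/Q = 1/(6969600/8281) = 8281/6969600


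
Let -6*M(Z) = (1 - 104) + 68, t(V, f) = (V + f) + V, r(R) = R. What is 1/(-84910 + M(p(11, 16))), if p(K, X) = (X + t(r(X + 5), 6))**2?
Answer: -6/509425 ≈ -1.1778e-5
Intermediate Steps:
t(V, f) = f + 2*V
p(K, X) = (16 + 3*X)**2 (p(K, X) = (X + (6 + 2*(X + 5)))**2 = (X + (6 + 2*(5 + X)))**2 = (X + (6 + (10 + 2*X)))**2 = (X + (16 + 2*X))**2 = (16 + 3*X)**2)
M(Z) = 35/6 (M(Z) = -((1 - 104) + 68)/6 = -(-103 + 68)/6 = -1/6*(-35) = 35/6)
1/(-84910 + M(p(11, 16))) = 1/(-84910 + 35/6) = 1/(-509425/6) = -6/509425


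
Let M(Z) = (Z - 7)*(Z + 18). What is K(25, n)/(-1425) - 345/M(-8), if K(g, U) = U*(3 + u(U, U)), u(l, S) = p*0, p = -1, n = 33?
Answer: 2119/950 ≈ 2.2305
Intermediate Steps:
u(l, S) = 0 (u(l, S) = -1*0 = 0)
M(Z) = (-7 + Z)*(18 + Z)
K(g, U) = 3*U (K(g, U) = U*(3 + 0) = U*3 = 3*U)
K(25, n)/(-1425) - 345/M(-8) = (3*33)/(-1425) - 345/(-126 + (-8)² + 11*(-8)) = 99*(-1/1425) - 345/(-126 + 64 - 88) = -33/475 - 345/(-150) = -33/475 - 345*(-1/150) = -33/475 + 23/10 = 2119/950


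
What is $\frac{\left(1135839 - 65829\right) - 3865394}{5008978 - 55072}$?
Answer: $- \frac{1397692}{2476953} \approx -0.56428$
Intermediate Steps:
$\frac{\left(1135839 - 65829\right) - 3865394}{5008978 - 55072} = \frac{1070010 - 3865394}{4953906} = \left(-2795384\right) \frac{1}{4953906} = - \frac{1397692}{2476953}$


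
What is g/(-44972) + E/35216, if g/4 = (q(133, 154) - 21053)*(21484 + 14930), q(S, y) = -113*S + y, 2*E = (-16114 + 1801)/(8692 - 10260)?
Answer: 144483252512929251/1241647418368 ≈ 1.1636e+5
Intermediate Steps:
E = 14313/3136 (E = ((-16114 + 1801)/(8692 - 10260))/2 = (-14313/(-1568))/2 = (-14313*(-1/1568))/2 = (1/2)*(14313/1568) = 14313/3136 ≈ 4.5641)
q(S, y) = y - 113*S
g = -5233128768 (g = 4*(((154 - 113*133) - 21053)*(21484 + 14930)) = 4*(((154 - 15029) - 21053)*36414) = 4*((-14875 - 21053)*36414) = 4*(-35928*36414) = 4*(-1308282192) = -5233128768)
g/(-44972) + E/35216 = -5233128768/(-44972) + (14313/3136)/35216 = -5233128768*(-1/44972) + (14313/3136)*(1/35216) = 1308282192/11243 + 14313/110437376 = 144483252512929251/1241647418368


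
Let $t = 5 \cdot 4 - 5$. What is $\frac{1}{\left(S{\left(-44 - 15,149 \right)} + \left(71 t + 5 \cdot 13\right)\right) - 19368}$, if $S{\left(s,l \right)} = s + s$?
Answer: $- \frac{1}{18356} \approx -5.4478 \cdot 10^{-5}$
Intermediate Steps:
$S{\left(s,l \right)} = 2 s$
$t = 15$ ($t = 20 - 5 = 15$)
$\frac{1}{\left(S{\left(-44 - 15,149 \right)} + \left(71 t + 5 \cdot 13\right)\right) - 19368} = \frac{1}{\left(2 \left(-44 - 15\right) + \left(71 \cdot 15 + 5 \cdot 13\right)\right) - 19368} = \frac{1}{\left(2 \left(-44 - 15\right) + \left(1065 + 65\right)\right) - 19368} = \frac{1}{\left(2 \left(-59\right) + 1130\right) - 19368} = \frac{1}{\left(-118 + 1130\right) - 19368} = \frac{1}{1012 - 19368} = \frac{1}{-18356} = - \frac{1}{18356}$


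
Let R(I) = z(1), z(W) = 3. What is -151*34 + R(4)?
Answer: -5131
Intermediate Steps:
R(I) = 3
-151*34 + R(4) = -151*34 + 3 = -5134 + 3 = -5131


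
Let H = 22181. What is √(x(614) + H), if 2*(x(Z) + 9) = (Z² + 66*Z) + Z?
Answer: √231239 ≈ 480.87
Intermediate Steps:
x(Z) = -9 + Z²/2 + 67*Z/2 (x(Z) = -9 + ((Z² + 66*Z) + Z)/2 = -9 + (Z² + 67*Z)/2 = -9 + (Z²/2 + 67*Z/2) = -9 + Z²/2 + 67*Z/2)
√(x(614) + H) = √((-9 + (½)*614² + (67/2)*614) + 22181) = √((-9 + (½)*376996 + 20569) + 22181) = √((-9 + 188498 + 20569) + 22181) = √(209058 + 22181) = √231239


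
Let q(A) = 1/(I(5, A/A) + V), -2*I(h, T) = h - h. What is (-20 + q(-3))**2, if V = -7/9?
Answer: 22201/49 ≈ 453.08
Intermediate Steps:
I(h, T) = 0 (I(h, T) = -(h - h)/2 = -1/2*0 = 0)
V = -7/9 (V = -7*1/9 = -7/9 ≈ -0.77778)
q(A) = -9/7 (q(A) = 1/(0 - 7/9) = 1/(-7/9) = -9/7)
(-20 + q(-3))**2 = (-20 - 9/7)**2 = (-149/7)**2 = 22201/49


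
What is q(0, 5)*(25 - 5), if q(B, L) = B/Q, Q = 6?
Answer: 0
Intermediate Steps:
q(B, L) = B/6
q(0, 5)*(25 - 5) = ((⅙)*0)*(25 - 5) = 0*20 = 0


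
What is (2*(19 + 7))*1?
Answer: 52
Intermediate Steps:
(2*(19 + 7))*1 = (2*26)*1 = 52*1 = 52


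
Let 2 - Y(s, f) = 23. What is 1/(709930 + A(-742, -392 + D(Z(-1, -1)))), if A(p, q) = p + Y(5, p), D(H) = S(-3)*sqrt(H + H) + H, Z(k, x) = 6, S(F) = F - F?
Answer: 1/709167 ≈ 1.4101e-6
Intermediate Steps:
S(F) = 0
Y(s, f) = -21 (Y(s, f) = 2 - 1*23 = 2 - 23 = -21)
D(H) = H (D(H) = 0*sqrt(H + H) + H = 0*sqrt(2*H) + H = 0*(sqrt(2)*sqrt(H)) + H = 0 + H = H)
A(p, q) = -21 + p (A(p, q) = p - 21 = -21 + p)
1/(709930 + A(-742, -392 + D(Z(-1, -1)))) = 1/(709930 + (-21 - 742)) = 1/(709930 - 763) = 1/709167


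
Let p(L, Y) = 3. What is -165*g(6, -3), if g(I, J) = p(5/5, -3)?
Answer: -495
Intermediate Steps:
g(I, J) = 3
-165*g(6, -3) = -165*3 = -495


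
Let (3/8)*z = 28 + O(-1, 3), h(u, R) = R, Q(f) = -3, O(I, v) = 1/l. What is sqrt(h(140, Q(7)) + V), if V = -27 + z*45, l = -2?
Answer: sqrt(3270) ≈ 57.184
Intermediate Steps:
O(I, v) = -1/2 (O(I, v) = 1/(-2) = -1/2)
z = 220/3 (z = 8*(28 - 1/2)/3 = (8/3)*(55/2) = 220/3 ≈ 73.333)
V = 3273 (V = -27 + (220/3)*45 = -27 + 3300 = 3273)
sqrt(h(140, Q(7)) + V) = sqrt(-3 + 3273) = sqrt(3270)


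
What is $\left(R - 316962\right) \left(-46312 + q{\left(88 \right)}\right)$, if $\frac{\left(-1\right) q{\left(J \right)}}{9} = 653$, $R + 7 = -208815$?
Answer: $27440141176$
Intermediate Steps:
$R = -208822$ ($R = -7 - 208815 = -208822$)
$q{\left(J \right)} = -5877$ ($q{\left(J \right)} = \left(-9\right) 653 = -5877$)
$\left(R - 316962\right) \left(-46312 + q{\left(88 \right)}\right) = \left(-208822 - 316962\right) \left(-46312 - 5877\right) = \left(-525784\right) \left(-52189\right) = 27440141176$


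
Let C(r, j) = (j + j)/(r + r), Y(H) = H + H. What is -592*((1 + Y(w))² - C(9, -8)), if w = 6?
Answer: -905168/9 ≈ -1.0057e+5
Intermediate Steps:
Y(H) = 2*H
C(r, j) = j/r (C(r, j) = (2*j)/((2*r)) = (2*j)*(1/(2*r)) = j/r)
-592*((1 + Y(w))² - C(9, -8)) = -592*((1 + 2*6)² - (-8)/9) = -592*((1 + 12)² - (-8)/9) = -592*(13² - 1*(-8/9)) = -592*(169 + 8/9) = -592*1529/9 = -905168/9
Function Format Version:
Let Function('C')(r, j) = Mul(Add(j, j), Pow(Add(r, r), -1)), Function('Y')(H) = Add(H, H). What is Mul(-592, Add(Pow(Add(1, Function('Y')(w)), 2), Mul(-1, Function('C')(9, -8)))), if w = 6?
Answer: Rational(-905168, 9) ≈ -1.0057e+5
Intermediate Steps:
Function('Y')(H) = Mul(2, H)
Function('C')(r, j) = Mul(j, Pow(r, -1)) (Function('C')(r, j) = Mul(Mul(2, j), Pow(Mul(2, r), -1)) = Mul(Mul(2, j), Mul(Rational(1, 2), Pow(r, -1))) = Mul(j, Pow(r, -1)))
Mul(-592, Add(Pow(Add(1, Function('Y')(w)), 2), Mul(-1, Function('C')(9, -8)))) = Mul(-592, Add(Pow(Add(1, Mul(2, 6)), 2), Mul(-1, Mul(-8, Pow(9, -1))))) = Mul(-592, Add(Pow(Add(1, 12), 2), Mul(-1, Mul(-8, Rational(1, 9))))) = Mul(-592, Add(Pow(13, 2), Mul(-1, Rational(-8, 9)))) = Mul(-592, Add(169, Rational(8, 9))) = Mul(-592, Rational(1529, 9)) = Rational(-905168, 9)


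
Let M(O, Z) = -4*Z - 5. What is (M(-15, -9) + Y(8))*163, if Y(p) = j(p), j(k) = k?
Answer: 6357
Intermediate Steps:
M(O, Z) = -5 - 4*Z
Y(p) = p
(M(-15, -9) + Y(8))*163 = ((-5 - 4*(-9)) + 8)*163 = ((-5 + 36) + 8)*163 = (31 + 8)*163 = 39*163 = 6357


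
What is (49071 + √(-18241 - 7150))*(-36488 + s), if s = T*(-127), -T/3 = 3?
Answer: -1734414495 - 35345*I*√25391 ≈ -1.7344e+9 - 5.6321e+6*I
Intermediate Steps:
T = -9 (T = -3*3 = -9)
s = 1143 (s = -9*(-127) = 1143)
(49071 + √(-18241 - 7150))*(-36488 + s) = (49071 + √(-18241 - 7150))*(-36488 + 1143) = (49071 + √(-25391))*(-35345) = (49071 + I*√25391)*(-35345) = -1734414495 - 35345*I*√25391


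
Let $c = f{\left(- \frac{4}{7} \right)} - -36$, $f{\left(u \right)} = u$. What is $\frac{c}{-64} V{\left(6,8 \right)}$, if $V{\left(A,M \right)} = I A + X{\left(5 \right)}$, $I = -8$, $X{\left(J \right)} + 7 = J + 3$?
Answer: $\frac{1457}{56} \approx 26.018$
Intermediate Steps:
$X{\left(J \right)} = -4 + J$ ($X{\left(J \right)} = -7 + \left(J + 3\right) = -7 + \left(3 + J\right) = -4 + J$)
$V{\left(A,M \right)} = 1 - 8 A$ ($V{\left(A,M \right)} = - 8 A + \left(-4 + 5\right) = - 8 A + 1 = 1 - 8 A$)
$c = \frac{248}{7}$ ($c = - \frac{4}{7} - -36 = \left(-4\right) \frac{1}{7} + 36 = - \frac{4}{7} + 36 = \frac{248}{7} \approx 35.429$)
$\frac{c}{-64} V{\left(6,8 \right)} = \frac{1}{-64} \cdot \frac{248}{7} \left(1 - 48\right) = \left(- \frac{1}{64}\right) \frac{248}{7} \left(1 - 48\right) = \left(- \frac{31}{56}\right) \left(-47\right) = \frac{1457}{56}$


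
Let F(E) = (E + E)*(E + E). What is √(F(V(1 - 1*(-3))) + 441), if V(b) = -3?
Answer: 3*√53 ≈ 21.840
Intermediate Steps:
F(E) = 4*E² (F(E) = (2*E)*(2*E) = 4*E²)
√(F(V(1 - 1*(-3))) + 441) = √(4*(-3)² + 441) = √(4*9 + 441) = √(36 + 441) = √477 = 3*√53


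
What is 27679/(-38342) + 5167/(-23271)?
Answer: -842231123/892256682 ≈ -0.94393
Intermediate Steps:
27679/(-38342) + 5167/(-23271) = 27679*(-1/38342) + 5167*(-1/23271) = -27679/38342 - 5167/23271 = -842231123/892256682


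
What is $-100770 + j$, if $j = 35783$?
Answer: $-64987$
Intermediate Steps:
$-100770 + j = -100770 + 35783 = -64987$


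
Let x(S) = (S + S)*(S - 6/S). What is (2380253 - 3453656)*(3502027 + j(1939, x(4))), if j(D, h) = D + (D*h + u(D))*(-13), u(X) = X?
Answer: -3192964958457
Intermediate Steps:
x(S) = 2*S*(S - 6/S) (x(S) = (2*S)*(S - 6/S) = 2*S*(S - 6/S))
j(D, h) = -12*D - 13*D*h (j(D, h) = D + (D*h + D)*(-13) = D + (D + D*h)*(-13) = D + (-13*D - 13*D*h) = -12*D - 13*D*h)
(2380253 - 3453656)*(3502027 + j(1939, x(4))) = (2380253 - 3453656)*(3502027 + 1939*(-12 - 13*(-12 + 2*4²))) = -1073403*(3502027 + 1939*(-12 - 13*(-12 + 2*16))) = -1073403*(3502027 + 1939*(-12 - 13*(-12 + 32))) = -1073403*(3502027 + 1939*(-12 - 13*20)) = -1073403*(3502027 + 1939*(-12 - 260)) = -1073403*(3502027 + 1939*(-272)) = -1073403*(3502027 - 527408) = -1073403*2974619 = -3192964958457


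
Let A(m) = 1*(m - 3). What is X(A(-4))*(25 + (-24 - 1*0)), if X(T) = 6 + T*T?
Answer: 55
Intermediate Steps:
A(m) = -3 + m (A(m) = 1*(-3 + m) = -3 + m)
X(T) = 6 + T²
X(A(-4))*(25 + (-24 - 1*0)) = (6 + (-3 - 4)²)*(25 + (-24 - 1*0)) = (6 + (-7)²)*(25 + (-24 + 0)) = (6 + 49)*(25 - 24) = 55*1 = 55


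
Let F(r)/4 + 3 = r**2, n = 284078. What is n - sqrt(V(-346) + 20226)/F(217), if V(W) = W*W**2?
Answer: 284078 - I*sqrt(41401510)/188344 ≈ 2.8408e+5 - 0.034163*I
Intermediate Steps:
V(W) = W**3
F(r) = -12 + 4*r**2
n - sqrt(V(-346) + 20226)/F(217) = 284078 - sqrt((-346)**3 + 20226)/(-12 + 4*217**2) = 284078 - sqrt(-41421736 + 20226)/(-12 + 4*47089) = 284078 - sqrt(-41401510)/(-12 + 188356) = 284078 - I*sqrt(41401510)/188344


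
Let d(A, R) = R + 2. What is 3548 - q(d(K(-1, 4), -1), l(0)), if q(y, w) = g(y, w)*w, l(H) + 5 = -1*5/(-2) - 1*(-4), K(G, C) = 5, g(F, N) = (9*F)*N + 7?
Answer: 14069/4 ≈ 3517.3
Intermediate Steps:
g(F, N) = 7 + 9*F*N (g(F, N) = 9*F*N + 7 = 7 + 9*F*N)
d(A, R) = 2 + R
l(H) = 3/2 (l(H) = -5 + (-1*5/(-2) - 1*(-4)) = -5 + (-5*(-½) + 4) = -5 + (5/2 + 4) = -5 + 13/2 = 3/2)
q(y, w) = w*(7 + 9*w*y) (q(y, w) = (7 + 9*y*w)*w = (7 + 9*w*y)*w = w*(7 + 9*w*y))
3548 - q(d(K(-1, 4), -1), l(0)) = 3548 - 3*(7 + 9*(3/2)*(2 - 1))/2 = 3548 - 3*(7 + 9*(3/2)*1)/2 = 3548 - 3*(7 + 27/2)/2 = 3548 - 3*41/(2*2) = 3548 - 1*123/4 = 3548 - 123/4 = 14069/4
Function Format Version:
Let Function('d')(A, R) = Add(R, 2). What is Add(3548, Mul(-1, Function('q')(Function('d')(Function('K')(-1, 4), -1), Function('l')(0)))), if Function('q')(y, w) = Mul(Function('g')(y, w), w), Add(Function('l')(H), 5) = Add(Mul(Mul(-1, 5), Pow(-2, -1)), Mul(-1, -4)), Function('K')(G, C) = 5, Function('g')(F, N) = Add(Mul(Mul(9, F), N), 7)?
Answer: Rational(14069, 4) ≈ 3517.3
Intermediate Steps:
Function('g')(F, N) = Add(7, Mul(9, F, N)) (Function('g')(F, N) = Add(Mul(9, F, N), 7) = Add(7, Mul(9, F, N)))
Function('d')(A, R) = Add(2, R)
Function('l')(H) = Rational(3, 2) (Function('l')(H) = Add(-5, Add(Mul(Mul(-1, 5), Pow(-2, -1)), Mul(-1, -4))) = Add(-5, Add(Mul(-5, Rational(-1, 2)), 4)) = Add(-5, Add(Rational(5, 2), 4)) = Add(-5, Rational(13, 2)) = Rational(3, 2))
Function('q')(y, w) = Mul(w, Add(7, Mul(9, w, y))) (Function('q')(y, w) = Mul(Add(7, Mul(9, y, w)), w) = Mul(Add(7, Mul(9, w, y)), w) = Mul(w, Add(7, Mul(9, w, y))))
Add(3548, Mul(-1, Function('q')(Function('d')(Function('K')(-1, 4), -1), Function('l')(0)))) = Add(3548, Mul(-1, Mul(Rational(3, 2), Add(7, Mul(9, Rational(3, 2), Add(2, -1)))))) = Add(3548, Mul(-1, Mul(Rational(3, 2), Add(7, Mul(9, Rational(3, 2), 1))))) = Add(3548, Mul(-1, Mul(Rational(3, 2), Add(7, Rational(27, 2))))) = Add(3548, Mul(-1, Mul(Rational(3, 2), Rational(41, 2)))) = Add(3548, Mul(-1, Rational(123, 4))) = Add(3548, Rational(-123, 4)) = Rational(14069, 4)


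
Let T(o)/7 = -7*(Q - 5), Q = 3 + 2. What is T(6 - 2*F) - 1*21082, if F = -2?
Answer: -21082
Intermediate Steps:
Q = 5
T(o) = 0 (T(o) = 7*(-7*(5 - 5)) = 7*(-7*0) = 7*0 = 0)
T(6 - 2*F) - 1*21082 = 0 - 1*21082 = 0 - 21082 = -21082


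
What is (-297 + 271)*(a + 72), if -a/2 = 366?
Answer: 17160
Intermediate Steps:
a = -732 (a = -2*366 = -732)
(-297 + 271)*(a + 72) = (-297 + 271)*(-732 + 72) = -26*(-660) = 17160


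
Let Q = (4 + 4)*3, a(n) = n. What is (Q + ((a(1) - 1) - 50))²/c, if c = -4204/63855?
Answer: -10791495/1051 ≈ -10268.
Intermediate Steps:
Q = 24 (Q = 8*3 = 24)
c = -4204/63855 (c = -4204*1/63855 = -4204/63855 ≈ -0.065837)
(Q + ((a(1) - 1) - 50))²/c = (24 + ((1 - 1) - 50))²/(-4204/63855) = (24 + (0 - 50))²*(-63855/4204) = (24 - 50)²*(-63855/4204) = (-26)²*(-63855/4204) = 676*(-63855/4204) = -10791495/1051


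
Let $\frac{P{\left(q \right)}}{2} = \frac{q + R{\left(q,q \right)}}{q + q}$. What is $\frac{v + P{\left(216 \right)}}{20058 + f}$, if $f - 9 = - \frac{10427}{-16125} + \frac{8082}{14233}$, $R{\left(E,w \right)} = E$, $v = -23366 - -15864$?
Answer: $- \frac{10007578125}{26777896553} \approx -0.37373$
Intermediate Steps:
$v = -7502$ ($v = -23366 + 15864 = -7502$)
$f = \frac{54518462}{5337375}$ ($f = 9 + \left(- \frac{10427}{-16125} + \frac{8082}{14233}\right) = 9 + \left(\left(-10427\right) \left(- \frac{1}{16125}\right) + 8082 \cdot \frac{1}{14233}\right) = 9 + \left(\frac{10427}{16125} + \frac{8082}{14233}\right) = 9 + \frac{6482087}{5337375} = \frac{54518462}{5337375} \approx 10.214$)
$P{\left(q \right)} = 2$ ($P{\left(q \right)} = 2 \frac{q + q}{q + q} = 2 \frac{2 q}{2 q} = 2 \cdot 2 q \frac{1}{2 q} = 2 \cdot 1 = 2$)
$\frac{v + P{\left(216 \right)}}{20058 + f} = \frac{-7502 + 2}{20058 + \frac{54518462}{5337375}} = - \frac{7500}{\frac{107111586212}{5337375}} = \left(-7500\right) \frac{5337375}{107111586212} = - \frac{10007578125}{26777896553}$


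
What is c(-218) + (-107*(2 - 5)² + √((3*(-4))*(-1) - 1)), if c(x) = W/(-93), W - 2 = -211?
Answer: -89350/93 + √11 ≈ -957.44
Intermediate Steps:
W = -209 (W = 2 - 211 = -209)
c(x) = 209/93 (c(x) = -209/(-93) = -209*(-1/93) = 209/93)
c(-218) + (-107*(2 - 5)² + √((3*(-4))*(-1) - 1)) = 209/93 + (-107*(2 - 5)² + √((3*(-4))*(-1) - 1)) = 209/93 + (-107*(-3)² + √(-12*(-1) - 1)) = 209/93 + (-107*9 + √(12 - 1)) = 209/93 + (-963 + √11) = -89350/93 + √11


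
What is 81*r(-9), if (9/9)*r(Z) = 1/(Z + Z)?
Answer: -9/2 ≈ -4.5000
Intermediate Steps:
r(Z) = 1/(2*Z) (r(Z) = 1/(Z + Z) = 1/(2*Z))
81*r(-9) = 81*((½)/(-9)) = 81*((½)*(-⅑)) = 81*(-1/18) = -9/2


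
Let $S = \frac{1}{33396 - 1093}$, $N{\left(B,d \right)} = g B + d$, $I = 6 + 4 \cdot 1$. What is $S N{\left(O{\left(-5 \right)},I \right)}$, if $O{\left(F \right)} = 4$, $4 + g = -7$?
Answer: $- \frac{34}{32303} \approx -0.0010525$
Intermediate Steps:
$g = -11$ ($g = -4 - 7 = -11$)
$I = 10$ ($I = 6 + 4 = 10$)
$N{\left(B,d \right)} = d - 11 B$ ($N{\left(B,d \right)} = - 11 B + d = d - 11 B$)
$S = \frac{1}{32303} \approx 3.0957 \cdot 10^{-5}$
$S N{\left(O{\left(-5 \right)},I \right)} = \frac{10 - 44}{32303} = \frac{1}{32303} \left(-34\right) = - \frac{34}{32303}$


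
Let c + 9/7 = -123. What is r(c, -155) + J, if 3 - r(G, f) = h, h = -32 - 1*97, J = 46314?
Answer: 46446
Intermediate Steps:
c = -870/7 (c = -9/7 - 123 = -870/7 ≈ -124.29)
h = -129 (h = -32 - 97 = -129)
r(G, f) = 132 (r(G, f) = 3 - 1*(-129) = 3 + 129 = 132)
r(c, -155) + J = 132 + 46314 = 46446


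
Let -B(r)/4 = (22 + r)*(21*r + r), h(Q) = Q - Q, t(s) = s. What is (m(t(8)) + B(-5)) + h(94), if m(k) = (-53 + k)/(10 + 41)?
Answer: 127145/17 ≈ 7479.1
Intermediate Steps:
m(k) = -53/51 + k/51 (m(k) = (-53 + k)/51 = (-53 + k)*(1/51) = -53/51 + k/51)
h(Q) = 0
B(r) = -88*r*(22 + r) (B(r) = -4*(22 + r)*(21*r + r) = -4*(22 + r)*22*r = -88*r*(22 + r))
(m(t(8)) + B(-5)) + h(94) = ((-53/51 + (1/51)*8) - 88*(-5)*(22 - 5)) + 0 = ((-53/51 + 8/51) - 88*(-5)*17) + 0 = (-15/17 + 7480) + 0 = 127145/17 + 0 = 127145/17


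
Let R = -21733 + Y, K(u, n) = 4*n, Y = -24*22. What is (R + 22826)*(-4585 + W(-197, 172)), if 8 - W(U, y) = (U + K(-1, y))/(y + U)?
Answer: -12874542/5 ≈ -2.5749e+6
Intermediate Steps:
Y = -528
R = -22261 (R = -21733 - 528 = -22261)
W(U, y) = 8 - (U + 4*y)/(U + y) (W(U, y) = 8 - (U + 4*y)/(y + U) = 8 - (U + 4*y)/(U + y))
(R + 22826)*(-4585 + W(-197, 172)) = (-22261 + 22826)*(-4585 + (4*172 + 7*(-197))/(-197 + 172)) = 565*(-4585 + (688 - 1379)/(-25)) = 565*(-4585 - 1/25*(-691)) = 565*(-4585 + 691/25) = 565*(-113934/25) = -12874542/5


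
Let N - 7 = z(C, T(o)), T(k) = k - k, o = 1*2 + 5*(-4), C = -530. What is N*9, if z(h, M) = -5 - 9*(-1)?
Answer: 99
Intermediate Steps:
o = -18 (o = 2 - 20 = -18)
T(k) = 0
z(h, M) = 4 (z(h, M) = -5 + 9 = 4)
N = 11 (N = 7 + 4 = 11)
N*9 = 11*9 = 99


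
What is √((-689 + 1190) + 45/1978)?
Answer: √1960243494/1978 ≈ 22.384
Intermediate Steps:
√((-689 + 1190) + 45/1978) = √(501 + 45*(1/1978)) = √(501 + 45/1978) = √(991023/1978) = √1960243494/1978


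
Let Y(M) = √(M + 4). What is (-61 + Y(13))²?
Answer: (61 - √17)² ≈ 3235.0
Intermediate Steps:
Y(M) = √(4 + M)
(-61 + Y(13))² = (-61 + √(4 + 13))² = (-61 + √17)²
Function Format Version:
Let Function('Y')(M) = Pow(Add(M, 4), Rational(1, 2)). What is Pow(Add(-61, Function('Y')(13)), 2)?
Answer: Pow(Add(61, Mul(-1, Pow(17, Rational(1, 2)))), 2) ≈ 3235.0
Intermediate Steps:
Function('Y')(M) = Pow(Add(4, M), Rational(1, 2))
Pow(Add(-61, Function('Y')(13)), 2) = Pow(Add(-61, Pow(Add(4, 13), Rational(1, 2))), 2) = Pow(Add(-61, Pow(17, Rational(1, 2))), 2)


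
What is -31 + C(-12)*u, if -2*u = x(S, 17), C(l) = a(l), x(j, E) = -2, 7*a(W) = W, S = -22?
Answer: -229/7 ≈ -32.714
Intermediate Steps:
a(W) = W/7
C(l) = l/7
u = 1 (u = -½*(-2) = 1)
-31 + C(-12)*u = -31 + ((⅐)*(-12))*1 = -31 - 12/7*1 = -31 - 12/7 = -229/7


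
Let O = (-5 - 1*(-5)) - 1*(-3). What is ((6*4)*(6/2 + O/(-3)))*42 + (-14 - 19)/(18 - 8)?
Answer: 20127/10 ≈ 2012.7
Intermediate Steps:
O = 3 (O = (-5 + 5) + 3 = 0 + 3 = 3)
((6*4)*(6/2 + O/(-3)))*42 + (-14 - 19)/(18 - 8) = ((6*4)*(6/2 + 3/(-3)))*42 + (-14 - 19)/(18 - 8) = (24*(6*(1/2) + 3*(-1/3)))*42 - 33/10 = (24*(3 - 1))*42 - 33*1/10 = (24*2)*42 - 33/10 = 48*42 - 33/10 = 2016 - 33/10 = 20127/10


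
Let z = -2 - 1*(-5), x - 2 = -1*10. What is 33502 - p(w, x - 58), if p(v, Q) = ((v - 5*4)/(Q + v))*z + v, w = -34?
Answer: 1676719/50 ≈ 33534.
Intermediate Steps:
x = -8 (x = 2 - 1*10 = 2 - 10 = -8)
z = 3 (z = -2 + 5 = 3)
p(v, Q) = v + 3*(-20 + v)/(Q + v) (p(v, Q) = ((v - 5*4)/(Q + v))*3 + v = ((v - 20)/(Q + v))*3 + v = ((-20 + v)/(Q + v))*3 + v = 3*(-20 + v)/(Q + v) + v = v + 3*(-20 + v)/(Q + v))
33502 - p(w, x - 58) = 33502 - (-60 + (-34)² + 3*(-34) + (-8 - 58)*(-34))/((-8 - 58) - 34) = 33502 - (-60 + 1156 - 102 - 66*(-34))/(-66 - 34) = 33502 - (-60 + 1156 - 102 + 2244)/(-100) = 33502 - (-1)*3238/100 = 33502 - 1*(-1619/50) = 33502 + 1619/50 = 1676719/50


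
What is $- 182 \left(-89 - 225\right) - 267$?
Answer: $56881$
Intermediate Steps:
$- 182 \left(-89 - 225\right) - 267 = \left(-182\right) \left(-314\right) - 267 = 57148 - 267 = 56881$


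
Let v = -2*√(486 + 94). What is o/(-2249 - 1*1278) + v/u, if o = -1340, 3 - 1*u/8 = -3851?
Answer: 1340/3527 - √145/7708 ≈ 0.37836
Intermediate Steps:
u = 30832 (u = 24 - 8*(-3851) = 24 + 30808 = 30832)
v = -4*√145 ≈ -48.166
o/(-2249 - 1*1278) + v/u = -1340/(-2249 - 1*1278) - 4*√145/30832 = -1340/(-2249 - 1278) - 4*√145*(1/30832) = -1340/(-3527) - √145/7708 = -1340*(-1/3527) - √145/7708 = 1340/3527 - √145/7708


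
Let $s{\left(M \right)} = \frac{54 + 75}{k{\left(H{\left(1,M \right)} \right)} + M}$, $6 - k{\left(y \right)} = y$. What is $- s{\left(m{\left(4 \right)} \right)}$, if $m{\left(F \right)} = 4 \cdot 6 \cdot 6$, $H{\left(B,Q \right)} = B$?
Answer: $- \frac{129}{149} \approx -0.86577$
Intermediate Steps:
$k{\left(y \right)} = 6 - y$
$m{\left(F \right)} = 144$ ($m{\left(F \right)} = 24 \cdot 6 = 144$)
$s{\left(M \right)} = \frac{129}{5 + M}$ ($s{\left(M \right)} = \frac{54 + 75}{\left(6 - 1\right) + M} = \frac{129}{\left(6 - 1\right) + M} = \frac{129}{5 + M}$)
$- s{\left(m{\left(4 \right)} \right)} = - \frac{129}{5 + 144} = - \frac{129}{149}$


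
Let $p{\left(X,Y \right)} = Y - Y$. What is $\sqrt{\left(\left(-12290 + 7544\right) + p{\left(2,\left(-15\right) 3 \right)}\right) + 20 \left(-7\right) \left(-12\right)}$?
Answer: $i \sqrt{3066} \approx 55.371 i$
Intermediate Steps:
$p{\left(X,Y \right)} = 0$
$\sqrt{\left(\left(-12290 + 7544\right) + p{\left(2,\left(-15\right) 3 \right)}\right) + 20 \left(-7\right) \left(-12\right)} = \sqrt{\left(\left(-12290 + 7544\right) + 0\right) + 20 \left(-7\right) \left(-12\right)} = \sqrt{\left(-4746 + 0\right) - -1680} = \sqrt{-4746 + 1680} = \sqrt{-3066} = i \sqrt{3066}$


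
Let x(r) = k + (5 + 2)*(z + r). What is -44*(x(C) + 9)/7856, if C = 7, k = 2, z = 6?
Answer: -561/982 ≈ -0.57128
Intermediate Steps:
x(r) = 44 + 7*r (x(r) = 2 + (5 + 2)*(6 + r) = 2 + 7*(6 + r) = 2 + (42 + 7*r) = 44 + 7*r)
-44*(x(C) + 9)/7856 = -44*((44 + 7*7) + 9)/7856 = -44*((44 + 49) + 9)*(1/7856) = -44*(93 + 9)*(1/7856) = -44*102*(1/7856) = -4488*1/7856 = -561/982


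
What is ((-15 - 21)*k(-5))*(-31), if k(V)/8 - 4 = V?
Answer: -8928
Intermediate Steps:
k(V) = 32 + 8*V
((-15 - 21)*k(-5))*(-31) = ((-15 - 21)*(32 + 8*(-5)))*(-31) = -36*(32 - 40)*(-31) = -36*(-8)*(-31) = 288*(-31) = -8928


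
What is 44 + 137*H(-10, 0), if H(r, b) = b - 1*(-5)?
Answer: 729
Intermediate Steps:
H(r, b) = 5 + b (H(r, b) = b + 5 = 5 + b)
44 + 137*H(-10, 0) = 44 + 137*(5 + 0) = 44 + 137*5 = 44 + 685 = 729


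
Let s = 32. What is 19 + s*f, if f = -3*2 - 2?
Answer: -237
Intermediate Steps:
f = -8 (f = -6 - 2 = -8)
19 + s*f = 19 + 32*(-8) = 19 - 256 = -237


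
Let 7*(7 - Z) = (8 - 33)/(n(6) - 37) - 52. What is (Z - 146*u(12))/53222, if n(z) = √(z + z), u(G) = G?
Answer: -8253058/252777889 - 25*√3/252777889 ≈ -0.032650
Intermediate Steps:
n(z) = √2*√z (n(z) = √(2*z) = √2*√z)
Z = 101/7 + 25/(7*(-37 + 2*√3)) (Z = 7 - ((8 - 33)/(√2*√6 - 37) - 52)/7 = 7 - (-25/(2*√3 - 37) - 52)/7 = 7 - (-25/(-37 + 2*√3) - 52)/7 = 7 - (-52 - 25/(-37 + 2*√3))/7 = 7 + (52/7 + 25/(7*(-37 + 2*√3))) = 101/7 + 25/(7*(-37 + 2*√3)) ≈ 14.322)
(Z - 146*u(12))/53222 = ((136132/9499 - 50*√3/9499) - 146*12)/53222 = ((136132/9499 - 50*√3/9499) - 1752)*(1/53222) = (-16506116/9499 - 50*√3/9499)*(1/53222) = -8253058/252777889 - 25*√3/252777889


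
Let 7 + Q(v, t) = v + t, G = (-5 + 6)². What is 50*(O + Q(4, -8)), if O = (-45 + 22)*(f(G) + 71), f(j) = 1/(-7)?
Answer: -574250/7 ≈ -82036.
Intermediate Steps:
G = 1 (G = 1² = 1)
f(j) = -⅐
Q(v, t) = -7 + t + v (Q(v, t) = -7 + (v + t) = -7 + (t + v) = -7 + t + v)
O = -11408/7 (O = (-45 + 22)*(-⅐ + 71) = -23*496/7 = -11408/7 ≈ -1629.7)
50*(O + Q(4, -8)) = 50*(-11408/7 + (-7 - 8 + 4)) = 50*(-11408/7 - 11) = 50*(-11485/7) = -574250/7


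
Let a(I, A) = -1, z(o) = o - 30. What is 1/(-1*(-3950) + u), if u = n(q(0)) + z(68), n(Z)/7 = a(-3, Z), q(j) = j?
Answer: 1/3981 ≈ 0.00025119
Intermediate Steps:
z(o) = -30 + o
n(Z) = -7 (n(Z) = 7*(-1) = -7)
u = 31 (u = -7 + (-30 + 68) = -7 + 38 = 31)
1/(-1*(-3950) + u) = 1/(-1*(-3950) + 31) = 1/(3950 + 31) = 1/3981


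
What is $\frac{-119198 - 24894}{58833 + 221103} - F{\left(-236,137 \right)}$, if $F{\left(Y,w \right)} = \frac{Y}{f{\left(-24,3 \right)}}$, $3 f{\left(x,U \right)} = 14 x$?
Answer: $- \frac{1284425}{489888} \approx -2.6219$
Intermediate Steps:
$f{\left(x,U \right)} = \frac{14 x}{3}$
$F{\left(Y,w \right)} = - \frac{Y}{112}$ ($F{\left(Y,w \right)} = \frac{Y}{\frac{14}{3} \left(-24\right)} = \frac{Y}{-112} = Y \left(- \frac{1}{112}\right) = - \frac{Y}{112}$)
$\frac{-119198 - 24894}{58833 + 221103} - F{\left(-236,137 \right)} = \frac{-119198 - 24894}{58833 + 221103} - \left(- \frac{1}{112}\right) \left(-236\right) = - \frac{144092}{279936} - \frac{59}{28} = \left(-144092\right) \frac{1}{279936} - \frac{59}{28} = - \frac{36023}{69984} - \frac{59}{28} = - \frac{1284425}{489888}$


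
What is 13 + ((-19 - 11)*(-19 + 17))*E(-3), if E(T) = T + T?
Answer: -347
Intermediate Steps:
E(T) = 2*T
13 + ((-19 - 11)*(-19 + 17))*E(-3) = 13 + ((-19 - 11)*(-19 + 17))*(2*(-3)) = 13 - 30*(-2)*(-6) = 13 + 60*(-6) = 13 - 360 = -347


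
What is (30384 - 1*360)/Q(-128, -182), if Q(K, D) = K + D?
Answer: -15012/155 ≈ -96.852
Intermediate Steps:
Q(K, D) = D + K
(30384 - 1*360)/Q(-128, -182) = (30384 - 1*360)/(-182 - 128) = (30384 - 360)/(-310) = 30024*(-1/310) = -15012/155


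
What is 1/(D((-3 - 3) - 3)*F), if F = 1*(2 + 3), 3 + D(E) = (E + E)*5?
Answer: -1/465 ≈ -0.0021505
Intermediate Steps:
D(E) = -3 + 10*E (D(E) = -3 + (E + E)*5 = -3 + (2*E)*5 = -3 + 10*E)
F = 5 (F = 1*5 = 5)
1/(D((-3 - 3) - 3)*F) = 1/((-3 + 10*((-3 - 3) - 3))*5) = 1/((-3 + 10*(-6 - 3))*5) = 1/((-3 + 10*(-9))*5) = 1/((-3 - 90)*5) = 1/(-93*5) = 1/(-465) = -1/465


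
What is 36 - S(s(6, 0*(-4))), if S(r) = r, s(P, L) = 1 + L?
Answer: 35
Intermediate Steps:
36 - S(s(6, 0*(-4))) = 36 - (1 + 0*(-4)) = 36 - (1 + 0) = 36 - 1*1 = 36 - 1 = 35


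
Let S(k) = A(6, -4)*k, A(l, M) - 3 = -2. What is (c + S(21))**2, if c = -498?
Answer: 227529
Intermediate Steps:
A(l, M) = 1 (A(l, M) = 3 - 2 = 1)
S(k) = k (S(k) = 1*k = k)
(c + S(21))**2 = (-498 + 21)**2 = (-477)**2 = 227529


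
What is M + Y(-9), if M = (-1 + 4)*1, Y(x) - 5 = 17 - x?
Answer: 34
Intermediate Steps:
Y(x) = 22 - x (Y(x) = 5 + (17 - x) = 22 - x)
M = 3 (M = 3*1 = 3)
M + Y(-9) = 3 + (22 - 1*(-9)) = 3 + (22 + 9) = 3 + 31 = 34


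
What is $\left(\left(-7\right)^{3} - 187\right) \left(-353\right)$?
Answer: $187090$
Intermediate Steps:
$\left(\left(-7\right)^{3} - 187\right) \left(-353\right) = \left(-343 - 187\right) \left(-353\right) = \left(-530\right) \left(-353\right) = 187090$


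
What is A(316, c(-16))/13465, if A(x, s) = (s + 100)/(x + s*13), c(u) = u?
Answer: 7/121185 ≈ 5.7763e-5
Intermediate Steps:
A(x, s) = (100 + s)/(x + 13*s)
A(316, c(-16))/13465 = ((100 - 16)/(316 + 13*(-16)))/13465 = (84/(316 - 208))*(1/13465) = (84/108)*(1/13465) = ((1/108)*84)*(1/13465) = (7/9)*(1/13465) = 7/121185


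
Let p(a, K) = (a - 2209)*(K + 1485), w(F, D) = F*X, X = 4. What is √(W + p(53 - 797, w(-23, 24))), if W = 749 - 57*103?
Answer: I*√4118651 ≈ 2029.4*I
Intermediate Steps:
w(F, D) = 4*F (w(F, D) = F*4 = 4*F)
W = -5122 (W = 749 - 5871 = -5122)
p(a, K) = (-2209 + a)*(1485 + K)
√(W + p(53 - 797, w(-23, 24))) = √(-5122 + (-3280365 - 8836*(-23) + 1485*(53 - 797) + (4*(-23))*(53 - 797))) = √(-5122 + (-3280365 - 2209*(-92) + 1485*(-744) - 92*(-744))) = √(-5122 + (-3280365 + 203228 - 1104840 + 68448)) = √(-5122 - 4113529) = √(-4118651) = I*√4118651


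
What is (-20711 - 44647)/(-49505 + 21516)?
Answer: 65358/27989 ≈ 2.3351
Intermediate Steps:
(-20711 - 44647)/(-49505 + 21516) = -65358/(-27989) = -65358*(-1/27989) = 65358/27989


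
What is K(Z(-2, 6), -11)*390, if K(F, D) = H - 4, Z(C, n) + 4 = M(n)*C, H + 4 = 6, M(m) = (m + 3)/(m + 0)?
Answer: -780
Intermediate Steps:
M(m) = (3 + m)/m
H = 2 (H = -4 + 6 = 2)
Z(C, n) = -4 + C*(3 + n)/n (Z(C, n) = -4 + ((3 + n)/n)*C = -4 + C*(3 + n)/n)
K(F, D) = -2 (K(F, D) = 2 - 4 = -2)
K(Z(-2, 6), -11)*390 = -2*390 = -780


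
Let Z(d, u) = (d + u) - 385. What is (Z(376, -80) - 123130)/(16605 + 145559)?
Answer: -123219/162164 ≈ -0.75984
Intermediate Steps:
Z(d, u) = -385 + d + u
(Z(376, -80) - 123130)/(16605 + 145559) = ((-385 + 376 - 80) - 123130)/(16605 + 145559) = (-89 - 123130)/162164 = -123219*1/162164 = -123219/162164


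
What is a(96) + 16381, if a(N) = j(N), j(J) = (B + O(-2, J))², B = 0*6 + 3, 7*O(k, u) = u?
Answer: 816358/49 ≈ 16660.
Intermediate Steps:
O(k, u) = u/7
B = 3 (B = 0 + 3 = 3)
j(J) = (3 + J/7)²
a(N) = (21 + N)²/49
a(96) + 16381 = (21 + 96)²/49 + 16381 = (1/49)*117² + 16381 = (1/49)*13689 + 16381 = 13689/49 + 16381 = 816358/49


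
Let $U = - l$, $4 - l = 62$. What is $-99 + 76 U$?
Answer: $4309$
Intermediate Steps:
$l = -58$ ($l = 4 - 62 = -58$)
$U = 58$ ($U = \left(-1\right) \left(-58\right) = 58$)
$-99 + 76 U = -99 + 76 \cdot 58 = -99 + 4408 = 4309$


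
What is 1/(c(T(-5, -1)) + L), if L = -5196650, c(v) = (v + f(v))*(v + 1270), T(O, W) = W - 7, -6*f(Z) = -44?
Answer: -3/15592474 ≈ -1.9240e-7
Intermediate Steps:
f(Z) = 22/3 (f(Z) = -⅙*(-44) = 22/3)
T(O, W) = -7 + W
c(v) = (1270 + v)*(22/3 + v) (c(v) = (v + 22/3)*(v + 1270) = (22/3 + v)*(1270 + v) = (1270 + v)*(22/3 + v))
1/(c(T(-5, -1)) + L) = 1/((27940/3 + (-7 - 1)² + 3832*(-7 - 1)/3) - 5196650) = 1/((27940/3 + (-8)² + (3832/3)*(-8)) - 5196650) = 1/((27940/3 + 64 - 30656/3) - 5196650) = 1/(-2524/3 - 5196650) = 1/(-15592474/3) = -3/15592474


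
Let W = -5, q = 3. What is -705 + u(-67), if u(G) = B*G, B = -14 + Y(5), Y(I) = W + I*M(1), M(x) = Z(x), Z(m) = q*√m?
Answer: -437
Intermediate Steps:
Z(m) = 3*√m
M(x) = 3*√x
Y(I) = -5 + 3*I (Y(I) = -5 + I*(3*√1) = -5 + I*(3*1) = -5 + I*3 = -5 + 3*I)
B = -4 (B = -14 + (-5 + 3*5) = -14 + (-5 + 15) = -14 + 10 = -4)
u(G) = -4*G
-705 + u(-67) = -705 - 4*(-67) = -705 + 268 = -437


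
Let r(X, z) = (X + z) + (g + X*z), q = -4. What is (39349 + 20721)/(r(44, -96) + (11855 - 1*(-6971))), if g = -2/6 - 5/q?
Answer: 720840/174611 ≈ 4.1283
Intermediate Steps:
g = 11/12 (g = -2/6 - 5/(-4) = -2*⅙ - 5*(-¼) = -⅓ + 5/4 = 11/12 ≈ 0.91667)
r(X, z) = 11/12 + X + z + X*z (r(X, z) = (X + z) + (11/12 + X*z) = 11/12 + X + z + X*z)
(39349 + 20721)/(r(44, -96) + (11855 - 1*(-6971))) = (39349 + 20721)/((11/12 + 44 - 96 + 44*(-96)) + (11855 - 1*(-6971))) = 60070/((11/12 + 44 - 96 - 4224) + (11855 + 6971)) = 60070/(-51301/12 + 18826) = 60070/(174611/12) = 60070*(12/174611) = 720840/174611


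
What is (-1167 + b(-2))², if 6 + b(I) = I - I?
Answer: 1375929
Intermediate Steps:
b(I) = -6 (b(I) = -6 + (I - I) = -6 + 0 = -6)
(-1167 + b(-2))² = (-1167 - 6)² = (-1173)² = 1375929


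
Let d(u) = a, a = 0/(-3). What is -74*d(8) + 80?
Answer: 80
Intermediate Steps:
a = 0 (a = 0*(-⅓) = 0)
d(u) = 0
-74*d(8) + 80 = -74*0 + 80 = 0 + 80 = 80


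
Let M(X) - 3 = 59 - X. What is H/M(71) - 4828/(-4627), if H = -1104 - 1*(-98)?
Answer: 4698214/41643 ≈ 112.82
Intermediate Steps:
M(X) = 62 - X (M(X) = 3 + (59 - X) = 62 - X)
H = -1006 (H = -1104 + 98 = -1006)
H/M(71) - 4828/(-4627) = -1006/(62 - 1*71) - 4828/(-4627) = -1006/(62 - 71) - 4828*(-1/4627) = -1006/(-9) + 4828/4627 = -1006*(-1/9) + 4828/4627 = 1006/9 + 4828/4627 = 4698214/41643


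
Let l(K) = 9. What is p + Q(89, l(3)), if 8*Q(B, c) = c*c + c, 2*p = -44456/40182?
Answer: 859639/80364 ≈ 10.697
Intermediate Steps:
p = -11114/20091 (p = (-44456/40182)/2 = (-44456*1/40182)/2 = (½)*(-22228/20091) = -11114/20091 ≈ -0.55318)
Q(B, c) = c/8 + c²/8 (Q(B, c) = (c*c + c)/8 = (c² + c)/8 = (c + c²)/8 = c/8 + c²/8)
p + Q(89, l(3)) = -11114/20091 + (⅛)*9*(1 + 9) = -11114/20091 + (⅛)*9*10 = -11114/20091 + 45/4 = 859639/80364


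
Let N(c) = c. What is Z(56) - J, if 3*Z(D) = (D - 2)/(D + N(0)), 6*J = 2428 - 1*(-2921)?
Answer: -24953/28 ≈ -891.18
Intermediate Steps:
J = 1783/2 (J = (2428 - 1*(-2921))/6 = (2428 + 2921)/6 = (⅙)*5349 = 1783/2 ≈ 891.50)
Z(D) = (-2 + D)/(3*D) (Z(D) = ((D - 2)/(D + 0))/3 = ((-2 + D)/D)/3 = (-2 + D)/(3*D))
Z(56) - J = (⅓)*(-2 + 56)/56 - 1*1783/2 = (⅓)*(1/56)*54 - 1783/2 = 9/28 - 1783/2 = -24953/28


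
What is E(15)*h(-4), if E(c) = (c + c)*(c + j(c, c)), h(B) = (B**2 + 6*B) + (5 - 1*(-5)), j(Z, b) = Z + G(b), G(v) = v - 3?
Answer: 2520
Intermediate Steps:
G(v) = -3 + v
j(Z, b) = -3 + Z + b (j(Z, b) = Z + (-3 + b) = -3 + Z + b)
h(B) = 10 + B**2 + 6*B (h(B) = (B**2 + 6*B) + (5 + 5) = (B**2 + 6*B) + 10 = 10 + B**2 + 6*B)
E(c) = 2*c*(-3 + 3*c) (E(c) = (c + c)*(c + (-3 + c + c)) = (2*c)*(c + (-3 + 2*c)) = (2*c)*(-3 + 3*c) = 2*c*(-3 + 3*c))
E(15)*h(-4) = (6*15*(-1 + 15))*(10 + (-4)**2 + 6*(-4)) = (6*15*14)*(10 + 16 - 24) = 1260*2 = 2520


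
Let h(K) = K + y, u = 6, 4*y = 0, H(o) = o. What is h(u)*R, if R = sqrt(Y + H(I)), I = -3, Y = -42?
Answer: 18*I*sqrt(5) ≈ 40.249*I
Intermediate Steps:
y = 0 (y = (1/4)*0 = 0)
h(K) = K (h(K) = K + 0 = K)
R = 3*I*sqrt(5) (R = sqrt(-42 - 3) = sqrt(-45) = 3*I*sqrt(5) ≈ 6.7082*I)
h(u)*R = 6*(3*I*sqrt(5)) = 18*I*sqrt(5)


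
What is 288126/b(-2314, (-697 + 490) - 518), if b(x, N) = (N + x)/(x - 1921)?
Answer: 406737870/1013 ≈ 4.0152e+5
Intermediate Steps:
b(x, N) = (N + x)/(-1921 + x)
288126/b(-2314, (-697 + 490) - 518) = 288126/(((((-697 + 490) - 518) - 2314)/(-1921 - 2314))) = 288126/((((-207 - 518) - 2314)/(-4235))) = 288126/((-(-725 - 2314)/4235)) = 288126/((-1/4235*(-3039))) = 288126/(3039/4235) = 288126*(4235/3039) = 406737870/1013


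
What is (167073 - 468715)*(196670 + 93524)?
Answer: -87534698548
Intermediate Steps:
(167073 - 468715)*(196670 + 93524) = -301642*290194 = -87534698548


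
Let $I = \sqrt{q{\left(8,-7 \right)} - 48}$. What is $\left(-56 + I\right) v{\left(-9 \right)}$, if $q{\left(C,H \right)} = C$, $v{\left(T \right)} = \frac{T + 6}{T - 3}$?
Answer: $-14 + \frac{i \sqrt{10}}{2} \approx -14.0 + 1.5811 i$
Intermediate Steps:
$v{\left(T \right)} = \frac{6 + T}{-3 + T}$
$I = 2 i \sqrt{10}$ ($I = \sqrt{8 - 48} = \sqrt{-40} = 2 i \sqrt{10} \approx 6.3246 i$)
$\left(-56 + I\right) v{\left(-9 \right)} = \left(-56 + 2 i \sqrt{10}\right) \frac{6 - 9}{-3 - 9} = \left(-56 + 2 i \sqrt{10}\right) \frac{1}{-12} \left(-3\right) = \left(-56 + 2 i \sqrt{10}\right) \left(\left(- \frac{1}{12}\right) \left(-3\right)\right) = \left(-56 + 2 i \sqrt{10}\right) \frac{1}{4} = -14 + \frac{i \sqrt{10}}{2}$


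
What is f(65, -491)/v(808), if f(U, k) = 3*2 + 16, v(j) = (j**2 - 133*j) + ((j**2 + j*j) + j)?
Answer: 11/925968 ≈ 1.1879e-5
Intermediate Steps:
v(j) = -132*j + 3*j**2 (v(j) = (j**2 - 133*j) + ((j**2 + j**2) + j) = (j**2 - 133*j) + (2*j**2 + j) = (j**2 - 133*j) + (j + 2*j**2) = -132*j + 3*j**2)
f(U, k) = 22 (f(U, k) = 6 + 16 = 22)
f(65, -491)/v(808) = 22/((3*808*(-44 + 808))) = 22/((3*808*764)) = 22/1851936 = 22*(1/1851936) = 11/925968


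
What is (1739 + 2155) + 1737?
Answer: 5631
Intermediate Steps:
(1739 + 2155) + 1737 = 3894 + 1737 = 5631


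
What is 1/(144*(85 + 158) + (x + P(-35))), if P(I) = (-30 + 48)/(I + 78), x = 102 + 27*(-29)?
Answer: 43/1475391 ≈ 2.9145e-5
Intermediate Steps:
x = -681 (x = 102 - 783 = -681)
P(I) = 18/(78 + I)
1/(144*(85 + 158) + (x + P(-35))) = 1/(144*(85 + 158) + (-681 + 18/(78 - 35))) = 1/(144*243 + (-681 + 18/43)) = 1/(34992 + (-681 + 18*(1/43))) = 1/(34992 + (-681 + 18/43)) = 1/(34992 - 29265/43) = 1/(1475391/43) = 43/1475391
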